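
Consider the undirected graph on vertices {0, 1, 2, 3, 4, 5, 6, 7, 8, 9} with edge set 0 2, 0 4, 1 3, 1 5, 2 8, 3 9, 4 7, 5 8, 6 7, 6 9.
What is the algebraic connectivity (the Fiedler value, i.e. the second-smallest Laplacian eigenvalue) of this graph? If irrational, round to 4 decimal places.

0.3820

Reading degrees in the order [0, 1, 2, 3, 4, 5, 6, 7, 8, 9] gives [2, 2, 2, 2, 2, 2, 2, 2, 2, 2]; set D = diag(2, 2, 2, 2, 2, 2, 2, 2, 2, 2) and form L = D - A. The sorted Laplacian eigenvalues are [0, 0.3820, 0.3820, 1.3820, 1.3820, 2.6180, 2.6180, 3.6180, 3.6180, 4]; the algebraic connectivity is the second entry, 0.3820. The eigenvalues sum to 20, which equals trace(L) = 2|E|. The largest eigenvalue, 4, is at most the vertex count 10.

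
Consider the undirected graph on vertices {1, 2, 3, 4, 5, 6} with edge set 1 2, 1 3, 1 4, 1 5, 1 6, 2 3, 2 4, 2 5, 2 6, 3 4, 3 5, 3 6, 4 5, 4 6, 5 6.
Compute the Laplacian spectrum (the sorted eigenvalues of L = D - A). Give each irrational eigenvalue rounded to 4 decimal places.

[0, 6, 6, 6, 6, 6]

With the vertex order [1, 2, 3, 4, 5, 6], the degrees are [5, 5, 5, 5, 5, 5], giving D = diag(5, 5, 5, 5, 5, 5) and L = D - A. Since every row of L sums to 0, the all-ones vector is in the kernel and 0 is an eigenvalue.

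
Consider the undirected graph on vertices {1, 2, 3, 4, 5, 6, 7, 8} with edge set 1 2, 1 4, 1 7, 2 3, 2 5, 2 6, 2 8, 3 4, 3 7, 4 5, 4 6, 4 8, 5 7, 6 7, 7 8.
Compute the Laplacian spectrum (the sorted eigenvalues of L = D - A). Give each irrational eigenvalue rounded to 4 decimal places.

[0, 3, 3, 3, 3, 5, 5, 8]

With the vertex order [1, 2, 3, 4, 5, 6, 7, 8], the degrees are [3, 5, 3, 5, 3, 3, 5, 3], giving D = diag(3, 5, 3, 5, 3, 3, 5, 3) and L = D - A. L is symmetric positive semidefinite, so every eigenvalue is real and nonnegative. The single zero eigenvalue shows the graph is connected. The eigenvalues sum to 30, which equals trace(L) = 2|E|.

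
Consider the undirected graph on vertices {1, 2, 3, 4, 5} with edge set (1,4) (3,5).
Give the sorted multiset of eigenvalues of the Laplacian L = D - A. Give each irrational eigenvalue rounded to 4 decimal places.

[0, 0, 0, 2, 2]

With the vertex order [1, 2, 3, 4, 5], the degrees are [1, 0, 1, 1, 1], giving D = diag(1, 0, 1, 1, 1) and L = D - A. The multiplicity of 0 as a Laplacian eigenvalue equals the number of connected components. The 3 zero eigenvalues correspond to the 3 connected components. There are 3 zeros in the spectrum, matching the 3 components.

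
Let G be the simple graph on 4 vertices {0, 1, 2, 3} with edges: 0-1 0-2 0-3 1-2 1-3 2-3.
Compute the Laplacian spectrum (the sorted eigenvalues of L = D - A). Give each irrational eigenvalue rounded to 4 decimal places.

[0, 4, 4, 4]

With the vertex order [0, 1, 2, 3], the degrees are [3, 3, 3, 3], giving D = diag(3, 3, 3, 3) and L = D - A. The multiplicity of 0 as a Laplacian eigenvalue equals the number of connected components.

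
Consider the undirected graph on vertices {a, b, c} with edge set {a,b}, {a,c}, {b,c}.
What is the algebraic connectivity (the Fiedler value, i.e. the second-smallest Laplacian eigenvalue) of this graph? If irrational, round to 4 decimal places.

3

Each diagonal entry of L is the vertex degree and each off-diagonal entry is -1 where an edge is present, 0 otherwise; in the order [a, b, c] the diagonal is [2, 2, 2]. The sorted Laplacian eigenvalues are [0, 3, 3]; the algebraic connectivity is the second entry, 3. The largest eigenvalue, 3, is at most the vertex count 3.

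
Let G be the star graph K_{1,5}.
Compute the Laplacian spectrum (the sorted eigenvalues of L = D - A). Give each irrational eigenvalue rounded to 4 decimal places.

[0, 1, 1, 1, 1, 6]

The graph has 6 vertices and degree multiset [5, 1, 1, 1, 1, 1]; D is the diagonal matrix of degrees and L = D - A. The multiplicity of 0 as a Laplacian eigenvalue equals the number of connected components. The single zero eigenvalue shows the graph is connected. By the matrix-tree theorem the graph has (1/6) * product of the nonzero eigenvalues = 1 spanning tree.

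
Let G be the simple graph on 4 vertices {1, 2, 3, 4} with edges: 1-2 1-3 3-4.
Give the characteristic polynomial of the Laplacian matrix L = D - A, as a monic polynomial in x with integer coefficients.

Each diagonal entry of L is the vertex degree and each off-diagonal entry is -1 where an edge is present, 0 otherwise; in the order [1, 2, 3, 4] the diagonal is [2, 1, 2, 1]. Computing det(xI - L) by cofactor expansion (or equivalently via sum-over-permutations) gives x^4 - 6x^3 + 10x^2 - 4x. The constant term is 0 because L is singular (the all-ones vector lies in its kernel). By the matrix-tree theorem the graph has (1/4) * product of the nonzero eigenvalues = 1 spanning tree.

x^4 - 6x^3 + 10x^2 - 4x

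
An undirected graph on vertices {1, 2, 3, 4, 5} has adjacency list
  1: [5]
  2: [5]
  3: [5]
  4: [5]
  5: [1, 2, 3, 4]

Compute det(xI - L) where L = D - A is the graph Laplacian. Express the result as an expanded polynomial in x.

Each diagonal entry of L is the vertex degree and each off-diagonal entry is -1 where an edge is present, 0 otherwise; in the order [1, 2, 3, 4, 5] the diagonal is [1, 1, 1, 1, 4]. The eigenvalues of L are [0, 1, 1, 1, 5]; the characteristic polynomial is the product of (x - lambda_i), which multiplies out to x^5 - 8x^4 + 18x^3 - 16x^2 + 5x. The coefficient of x^4 equals -trace(L) = -8, matching the sum of degrees. There is one zero in the spectrum, matching the 1 component. By the matrix-tree theorem the graph has (1/5) * product of the nonzero eigenvalues = 1 spanning tree.

x^5 - 8x^4 + 18x^3 - 16x^2 + 5x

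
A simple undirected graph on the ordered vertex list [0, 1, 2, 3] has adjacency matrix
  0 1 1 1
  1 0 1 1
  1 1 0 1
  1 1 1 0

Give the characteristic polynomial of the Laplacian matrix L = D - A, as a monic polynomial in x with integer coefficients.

With the vertex order [0, 1, 2, 3], the degrees are [3, 3, 3, 3], giving D = diag(3, 3, 3, 3) and L = D - A. The eigenvalues of L are [0, 4, 4, 4]; the characteristic polynomial is the product of (x - lambda_i), which multiplies out to x^4 - 12x^3 + 48x^2 - 64x. The constant term is 0 because L is singular (the all-ones vector lies in its kernel). There is one zero in the spectrum, matching the 1 component.

x^4 - 12x^3 + 48x^2 - 64x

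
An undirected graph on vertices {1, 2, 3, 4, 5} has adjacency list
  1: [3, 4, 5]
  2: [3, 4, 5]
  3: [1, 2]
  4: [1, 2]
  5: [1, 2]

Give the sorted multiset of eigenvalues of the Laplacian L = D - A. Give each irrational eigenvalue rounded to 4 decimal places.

With the vertex order [1, 2, 3, 4, 5], the degrees are [3, 3, 2, 2, 2], giving D = diag(3, 3, 2, 2, 2) and L = D - A. The multiplicity of 0 as a Laplacian eigenvalue equals the number of connected components. The largest eigenvalue, 5, is at most the vertex count 5.

[0, 2, 2, 3, 5]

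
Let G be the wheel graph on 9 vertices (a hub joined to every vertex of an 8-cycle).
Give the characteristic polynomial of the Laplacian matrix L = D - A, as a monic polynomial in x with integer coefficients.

x^9 - 32x^8 + 428x^7 - 3136x^6 + 13786x^5 - 37232x^4 + 60276x^3 - 53424x^2 + 19845x

The graph has 9 vertices and degree multiset [8, 3, 3, 3, 3, 3, 3, 3, 3]; D is the diagonal matrix of degrees and L = D - A. L has integer entries, so p(x) = det(xI - L) has integer coefficients. Expanding the determinant yields x^9 - 32x^8 + 428x^7 - 3136x^6 + 13786x^5 - 37232x^4 + 60276x^3 - 53424x^2 + 19845x. Since p(0) = det(-L) = 0, x divides p(x). The eigenvalues sum to 32, which equals trace(L) = 2|E|.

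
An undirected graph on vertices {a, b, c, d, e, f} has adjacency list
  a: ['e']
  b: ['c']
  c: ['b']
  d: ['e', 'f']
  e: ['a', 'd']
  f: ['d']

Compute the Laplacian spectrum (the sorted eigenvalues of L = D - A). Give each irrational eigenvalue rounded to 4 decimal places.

With the vertex order [a, b, c, d, e, f], the degrees are [1, 1, 1, 2, 2, 1], giving D = diag(1, 1, 1, 2, 2, 1) and L = D - A. Diagonalising L (or applying a numerical eigensolver to the 6x6 matrix) gives the spectrum above. The 2 zero eigenvalues correspond to the 2 connected components. The largest eigenvalue, 3.4142, is at most the vertex count 6.

[0, 0, 0.5858, 2, 2, 3.4142]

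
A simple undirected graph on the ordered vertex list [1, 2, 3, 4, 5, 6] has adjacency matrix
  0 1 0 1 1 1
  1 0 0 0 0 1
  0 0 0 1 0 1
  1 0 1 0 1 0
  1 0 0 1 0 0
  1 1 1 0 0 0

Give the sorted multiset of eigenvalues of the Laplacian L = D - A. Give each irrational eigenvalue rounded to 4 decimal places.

Reading degrees in the order [1, 2, 3, 4, 5, 6] gives [4, 2, 2, 3, 2, 3]; set D = diag(4, 2, 2, 3, 2, 3) and form L = D - A. L is symmetric positive semidefinite, so every eigenvalue is real and nonnegative. The single zero eigenvalue shows the graph is connected.

[0, 1.3820, 1.6972, 3.6180, 4, 5.3028]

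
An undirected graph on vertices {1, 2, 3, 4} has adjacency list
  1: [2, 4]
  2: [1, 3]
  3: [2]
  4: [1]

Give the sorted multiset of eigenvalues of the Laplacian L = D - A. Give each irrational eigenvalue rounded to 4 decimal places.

[0, 0.5858, 2, 3.4142]

Each diagonal entry of L is the vertex degree and each off-diagonal entry is -1 where an edge is present, 0 otherwise; in the order [1, 2, 3, 4] the diagonal is [2, 2, 1, 1]. The multiplicity of 0 as a Laplacian eigenvalue equals the number of connected components. The single zero eigenvalue shows the graph is connected. By the matrix-tree theorem the graph has (1/4) * product of the nonzero eigenvalues = 1 spanning tree.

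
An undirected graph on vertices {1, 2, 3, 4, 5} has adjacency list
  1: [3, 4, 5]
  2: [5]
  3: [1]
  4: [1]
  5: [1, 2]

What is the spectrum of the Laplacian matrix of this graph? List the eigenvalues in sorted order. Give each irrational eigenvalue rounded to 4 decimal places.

[0, 0.5188, 1, 2.3111, 4.1701]

Reading degrees in the order [1, 2, 3, 4, 5] gives [3, 1, 1, 1, 2]; set D = diag(3, 1, 1, 1, 2) and form L = D - A. Diagonalising L (or applying a numerical eigensolver to the 5x5 matrix) gives the spectrum above. By the matrix-tree theorem the graph has (1/5) * product of the nonzero eigenvalues = 1 spanning tree.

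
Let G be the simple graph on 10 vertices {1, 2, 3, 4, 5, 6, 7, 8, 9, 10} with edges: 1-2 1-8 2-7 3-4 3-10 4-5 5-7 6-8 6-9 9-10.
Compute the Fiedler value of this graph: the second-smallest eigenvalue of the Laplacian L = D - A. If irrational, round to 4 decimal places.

0.3820

Each diagonal entry of L is the vertex degree and each off-diagonal entry is -1 where an edge is present, 0 otherwise; in the order [1, 2, 3, 4, 5, 6, 7, 8, 9, 10] the diagonal is [2, 2, 2, 2, 2, 2, 2, 2, 2, 2]. The sorted Laplacian eigenvalues are [0, 0.3820, 0.3820, 1.3820, 1.3820, 2.6180, 2.6180, 3.6180, 3.6180, 4]; the algebraic connectivity is the second entry, 0.3820. The eigenvalues sum to 20, which equals trace(L) = 2|E|.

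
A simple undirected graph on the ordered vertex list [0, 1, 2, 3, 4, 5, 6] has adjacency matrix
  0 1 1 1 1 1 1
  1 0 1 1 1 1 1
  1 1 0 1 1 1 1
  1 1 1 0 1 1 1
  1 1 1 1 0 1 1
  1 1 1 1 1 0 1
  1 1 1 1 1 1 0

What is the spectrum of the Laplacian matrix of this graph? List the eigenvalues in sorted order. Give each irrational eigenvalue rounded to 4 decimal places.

[0, 7, 7, 7, 7, 7, 7]

Reading degrees in the order [0, 1, 2, 3, 4, 5, 6] gives [6, 6, 6, 6, 6, 6, 6]; set D = diag(6, 6, 6, 6, 6, 6, 6) and form L = D - A. Diagonalising L (or applying a numerical eigensolver to the 7x7 matrix) gives the spectrum above.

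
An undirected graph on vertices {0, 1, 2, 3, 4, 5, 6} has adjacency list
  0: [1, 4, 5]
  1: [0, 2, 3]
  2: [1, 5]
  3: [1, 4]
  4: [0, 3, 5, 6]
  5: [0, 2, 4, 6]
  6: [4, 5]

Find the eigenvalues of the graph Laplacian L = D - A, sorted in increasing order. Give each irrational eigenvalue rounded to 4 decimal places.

With the vertex order [0, 1, 2, 3, 4, 5, 6], the degrees are [3, 3, 2, 2, 4, 4, 2], giving D = diag(3, 3, 2, 2, 4, 4, 2) and L = D - A. L is symmetric positive semidefinite, so every eigenvalue is real and nonnegative. By the matrix-tree theorem the graph has (1/7) * product of the nonzero eigenvalues = 90 spanning trees.

[0, 1.3820, 1.6972, 2.5858, 3.6180, 5.3028, 5.4142]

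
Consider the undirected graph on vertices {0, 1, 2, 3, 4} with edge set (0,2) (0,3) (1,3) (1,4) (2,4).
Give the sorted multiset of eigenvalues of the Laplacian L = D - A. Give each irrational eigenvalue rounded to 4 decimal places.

[0, 1.3820, 1.3820, 3.6180, 3.6180]

Each diagonal entry of L is the vertex degree and each off-diagonal entry is -1 where an edge is present, 0 otherwise; in the order [0, 1, 2, 3, 4] the diagonal is [2, 2, 2, 2, 2]. Since every row of L sums to 0, the all-ones vector is in the kernel and 0 is an eigenvalue. The single zero eigenvalue shows the graph is connected. By the matrix-tree theorem the graph has (1/5) * product of the nonzero eigenvalues = 5 spanning trees.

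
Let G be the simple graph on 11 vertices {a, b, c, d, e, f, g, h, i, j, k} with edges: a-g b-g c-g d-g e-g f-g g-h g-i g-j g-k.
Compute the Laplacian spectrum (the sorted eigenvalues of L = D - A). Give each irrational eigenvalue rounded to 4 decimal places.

Reading degrees in the order [a, b, c, d, e, f, g, h, i, j, k] gives [1, 1, 1, 1, 1, 1, 10, 1, 1, 1, 1]; set D = diag(1, 1, 1, 1, 1, 1, 10, 1, 1, 1, 1) and form L = D - A. Diagonalising L (or applying a numerical eigensolver to the 11x11 matrix) gives the spectrum above. The single zero eigenvalue shows the graph is connected. The eigenvalues sum to 20, which equals trace(L) = 2|E|.

[0, 1, 1, 1, 1, 1, 1, 1, 1, 1, 11]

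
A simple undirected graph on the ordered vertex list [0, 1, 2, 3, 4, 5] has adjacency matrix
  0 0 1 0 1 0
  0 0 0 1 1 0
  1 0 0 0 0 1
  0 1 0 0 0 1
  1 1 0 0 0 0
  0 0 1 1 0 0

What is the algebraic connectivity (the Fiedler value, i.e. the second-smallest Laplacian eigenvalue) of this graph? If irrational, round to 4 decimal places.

Reading degrees in the order [0, 1, 2, 3, 4, 5] gives [2, 2, 2, 2, 2, 2]; set D = diag(2, 2, 2, 2, 2, 2) and form L = D - A. Computing the eigenvalues of L and sorting gives [0, 1, 1, 3, 3, 4]. The Fiedler value lambda_2 = 1 is strictly positive, so the graph is connected. The eigenvalues sum to 12, which equals trace(L) = 2|E|.

1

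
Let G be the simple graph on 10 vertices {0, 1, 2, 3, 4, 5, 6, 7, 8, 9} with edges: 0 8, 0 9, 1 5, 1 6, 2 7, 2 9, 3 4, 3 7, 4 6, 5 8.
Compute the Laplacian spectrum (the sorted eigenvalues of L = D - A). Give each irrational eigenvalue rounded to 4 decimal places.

[0, 0.3820, 0.3820, 1.3820, 1.3820, 2.6180, 2.6180, 3.6180, 3.6180, 4]

Each diagonal entry of L is the vertex degree and each off-diagonal entry is -1 where an edge is present, 0 otherwise; in the order [0, 1, 2, 3, 4, 5, 6, 7, 8, 9] the diagonal is [2, 2, 2, 2, 2, 2, 2, 2, 2, 2]. Since every row of L sums to 0, the all-ones vector is in the kernel and 0 is an eigenvalue. The single zero eigenvalue shows the graph is connected. The largest eigenvalue, 4, is at most the vertex count 10.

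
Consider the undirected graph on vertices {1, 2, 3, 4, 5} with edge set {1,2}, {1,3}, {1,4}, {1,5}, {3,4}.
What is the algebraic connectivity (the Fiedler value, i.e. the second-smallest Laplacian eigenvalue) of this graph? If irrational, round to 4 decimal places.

With the vertex order [1, 2, 3, 4, 5], the degrees are [4, 1, 2, 2, 1], giving D = diag(4, 1, 2, 2, 1) and L = D - A. The sorted Laplacian eigenvalues are [0, 1, 1, 3, 5]; the algebraic connectivity is the second entry, 1. By the matrix-tree theorem the graph has (1/5) * product of the nonzero eigenvalues = 3 spanning trees. There is one zero in the spectrum, matching the 1 component.

1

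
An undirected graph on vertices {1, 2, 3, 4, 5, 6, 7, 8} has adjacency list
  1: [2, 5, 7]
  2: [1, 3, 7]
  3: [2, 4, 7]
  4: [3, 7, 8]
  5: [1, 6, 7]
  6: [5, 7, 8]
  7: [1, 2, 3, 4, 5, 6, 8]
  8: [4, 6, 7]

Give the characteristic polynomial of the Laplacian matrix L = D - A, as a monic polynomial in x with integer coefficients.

x^8 - 28x^7 + 322x^6 - 1974x^5 + 6965x^4 - 14126x^3 + 15225x^2 - 6728x

Reading degrees in the order [1, 2, 3, 4, 5, 6, 7, 8] gives [3, 3, 3, 3, 3, 3, 7, 3]; set D = diag(3, 3, 3, 3, 3, 3, 7, 3) and form L = D - A. Computing det(xI - L) by cofactor expansion (or equivalently via sum-over-permutations) gives x^8 - 28x^7 + 322x^6 - 1974x^5 + 6965x^4 - 14126x^3 + 15225x^2 - 6728x. Since p(0) = det(-L) = 0, x divides p(x). The eigenvalues sum to 28, which equals trace(L) = 2|E|.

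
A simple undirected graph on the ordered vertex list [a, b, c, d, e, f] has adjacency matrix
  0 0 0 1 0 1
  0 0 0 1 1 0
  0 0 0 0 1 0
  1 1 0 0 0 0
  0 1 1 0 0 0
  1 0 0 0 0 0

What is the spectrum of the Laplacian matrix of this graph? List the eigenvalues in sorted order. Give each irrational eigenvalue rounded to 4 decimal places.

With the vertex order [a, b, c, d, e, f], the degrees are [2, 2, 1, 2, 2, 1], giving D = diag(2, 2, 1, 2, 2, 1) and L = D - A. The multiplicity of 0 as a Laplacian eigenvalue equals the number of connected components. There is one zero in the spectrum, matching the 1 component.

[0, 0.2679, 1, 2, 3, 3.7321]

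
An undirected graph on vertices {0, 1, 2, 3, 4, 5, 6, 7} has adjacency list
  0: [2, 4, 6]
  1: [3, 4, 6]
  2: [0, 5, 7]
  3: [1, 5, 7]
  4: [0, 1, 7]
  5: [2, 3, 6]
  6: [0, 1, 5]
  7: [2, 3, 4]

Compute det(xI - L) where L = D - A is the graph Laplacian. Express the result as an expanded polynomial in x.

x^8 - 24x^7 + 240x^6 - 1296x^5 + 4080x^4 - 7488x^3 + 7424x^2 - 3072x

Reading degrees in the order [0, 1, 2, 3, 4, 5, 6, 7] gives [3, 3, 3, 3, 3, 3, 3, 3]; set D = diag(3, 3, 3, 3, 3, 3, 3, 3) and form L = D - A. L has integer entries, so p(x) = det(xI - L) has integer coefficients. Expanding the determinant yields x^8 - 24x^7 + 240x^6 - 1296x^5 + 4080x^4 - 7488x^3 + 7424x^2 - 3072x. Since p(0) = det(-L) = 0, x divides p(x).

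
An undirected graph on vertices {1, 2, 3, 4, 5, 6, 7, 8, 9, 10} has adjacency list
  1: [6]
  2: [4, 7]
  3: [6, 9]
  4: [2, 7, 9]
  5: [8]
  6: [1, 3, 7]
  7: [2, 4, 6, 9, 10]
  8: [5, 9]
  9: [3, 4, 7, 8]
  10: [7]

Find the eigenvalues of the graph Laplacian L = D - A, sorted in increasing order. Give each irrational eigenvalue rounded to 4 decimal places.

[0, 0.3586, 0.6110, 1.0528, 1.4578, 2.3289, 3.2657, 3.5787, 4.9671, 6.3794]

Each diagonal entry of L is the vertex degree and each off-diagonal entry is -1 where an edge is present, 0 otherwise; in the order [1, 2, 3, 4, 5, 6, 7, 8, 9, 10] the diagonal is [1, 2, 2, 3, 1, 3, 5, 2, 4, 1]. L is symmetric positive semidefinite, so every eigenvalue is real and nonnegative. The single zero eigenvalue shows the graph is connected. There is one zero in the spectrum, matching the 1 component.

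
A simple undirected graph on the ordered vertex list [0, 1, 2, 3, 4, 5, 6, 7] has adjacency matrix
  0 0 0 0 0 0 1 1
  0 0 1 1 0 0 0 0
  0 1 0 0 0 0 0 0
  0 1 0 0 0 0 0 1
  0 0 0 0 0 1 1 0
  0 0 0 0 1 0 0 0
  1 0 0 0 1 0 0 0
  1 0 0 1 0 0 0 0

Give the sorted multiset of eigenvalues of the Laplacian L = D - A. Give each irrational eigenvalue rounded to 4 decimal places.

Each diagonal entry of L is the vertex degree and each off-diagonal entry is -1 where an edge is present, 0 otherwise; in the order [0, 1, 2, 3, 4, 5, 6, 7] the diagonal is [2, 2, 1, 2, 2, 1, 2, 2]. Since every row of L sums to 0, the all-ones vector is in the kernel and 0 is an eigenvalue. By the matrix-tree theorem the graph has (1/8) * product of the nonzero eigenvalues = 1 spanning tree. The eigenvalues sum to 14, which equals trace(L) = 2|E|.

[0, 0.1522, 0.5858, 1.2346, 2, 2.7654, 3.4142, 3.8478]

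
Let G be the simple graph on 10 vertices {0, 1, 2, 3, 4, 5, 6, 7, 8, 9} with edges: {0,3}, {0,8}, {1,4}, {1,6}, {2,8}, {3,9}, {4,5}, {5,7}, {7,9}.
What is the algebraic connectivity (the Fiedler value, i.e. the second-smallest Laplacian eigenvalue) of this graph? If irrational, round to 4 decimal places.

Reading degrees in the order [0, 1, 2, 3, 4, 5, 6, 7, 8, 9] gives [2, 2, 1, 2, 2, 2, 1, 2, 2, 2]; set D = diag(2, 2, 1, 2, 2, 2, 1, 2, 2, 2) and form L = D - A. The sorted Laplacian eigenvalues are [0, 0.0979, 0.3820, 0.8244, 1.3820, 2, 2.6180, 3.1756, 3.6180, 3.9021]; the algebraic connectivity is the second entry, 0.0979. The eigenvalues sum to 18, which equals trace(L) = 2|E|. The largest eigenvalue, 3.9021, is at most the vertex count 10.

0.0979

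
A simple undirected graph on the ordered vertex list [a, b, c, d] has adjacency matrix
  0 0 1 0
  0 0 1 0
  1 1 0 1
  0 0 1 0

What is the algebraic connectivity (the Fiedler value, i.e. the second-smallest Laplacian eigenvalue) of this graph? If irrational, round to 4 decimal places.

1

Each diagonal entry of L is the vertex degree and each off-diagonal entry is -1 where an edge is present, 0 otherwise; in the order [a, b, c, d] the diagonal is [1, 1, 3, 1]. Computing the eigenvalues of L and sorting gives [0, 1, 1, 4]. The Fiedler value lambda_2 = 1 is strictly positive, so the graph is connected. The eigenvalues sum to 6, which equals trace(L) = 2|E|. There is one zero in the spectrum, matching the 1 component.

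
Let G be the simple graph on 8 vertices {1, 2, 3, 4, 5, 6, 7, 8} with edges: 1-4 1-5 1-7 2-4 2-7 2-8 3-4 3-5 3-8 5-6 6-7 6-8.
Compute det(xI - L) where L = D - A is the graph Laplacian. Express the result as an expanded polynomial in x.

With the vertex order [1, 2, 3, 4, 5, 6, 7, 8], the degrees are [3, 3, 3, 3, 3, 3, 3, 3], giving D = diag(3, 3, 3, 3, 3, 3, 3, 3) and L = D - A. L has integer entries, so p(x) = det(xI - L) has integer coefficients. Expanding the determinant yields x^8 - 24x^7 + 240x^6 - 1296x^5 + 4080x^4 - 7488x^3 + 7424x^2 - 3072x. The constant term is 0 because L is singular (the all-ones vector lies in its kernel). The largest eigenvalue, 6, is at most the vertex count 8. There is one zero in the spectrum, matching the 1 component.

x^8 - 24x^7 + 240x^6 - 1296x^5 + 4080x^4 - 7488x^3 + 7424x^2 - 3072x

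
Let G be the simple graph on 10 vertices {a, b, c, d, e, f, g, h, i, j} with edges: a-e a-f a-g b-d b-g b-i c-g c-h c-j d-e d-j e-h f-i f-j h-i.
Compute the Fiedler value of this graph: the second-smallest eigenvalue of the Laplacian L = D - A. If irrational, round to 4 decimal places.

2

Each diagonal entry of L is the vertex degree and each off-diagonal entry is -1 where an edge is present, 0 otherwise; in the order [a, b, c, d, e, f, g, h, i, j] the diagonal is [3, 3, 3, 3, 3, 3, 3, 3, 3, 3]. Computing the eigenvalues of L and sorting gives [0, 2, 2, 2, 2, 2, 5, 5, 5, 5]. The Fiedler value lambda_2 = 2 is strictly positive, so the graph is connected. By the matrix-tree theorem the graph has (1/10) * product of the nonzero eigenvalues = 2000 spanning trees.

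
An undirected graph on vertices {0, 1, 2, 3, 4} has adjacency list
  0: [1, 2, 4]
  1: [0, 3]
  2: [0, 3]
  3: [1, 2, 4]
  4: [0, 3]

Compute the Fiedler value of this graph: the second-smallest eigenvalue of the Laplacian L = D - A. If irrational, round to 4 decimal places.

Reading degrees in the order [0, 1, 2, 3, 4] gives [3, 2, 2, 3, 2]; set D = diag(3, 2, 2, 3, 2) and form L = D - A. The sorted Laplacian eigenvalues are [0, 2, 2, 3, 5]; the algebraic connectivity is the second entry, 2. The eigenvalues sum to 12, which equals trace(L) = 2|E|. There is one zero in the spectrum, matching the 1 component.

2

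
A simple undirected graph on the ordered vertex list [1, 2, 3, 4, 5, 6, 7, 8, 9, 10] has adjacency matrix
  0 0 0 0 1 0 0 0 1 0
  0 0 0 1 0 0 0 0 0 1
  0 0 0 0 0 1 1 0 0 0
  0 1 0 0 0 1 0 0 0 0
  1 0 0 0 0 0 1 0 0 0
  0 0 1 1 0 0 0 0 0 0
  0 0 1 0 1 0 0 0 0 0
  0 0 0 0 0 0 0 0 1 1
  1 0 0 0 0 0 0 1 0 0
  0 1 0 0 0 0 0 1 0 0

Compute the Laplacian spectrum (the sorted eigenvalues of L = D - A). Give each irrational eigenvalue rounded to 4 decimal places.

[0, 0.3820, 0.3820, 1.3820, 1.3820, 2.6180, 2.6180, 3.6180, 3.6180, 4]

Reading degrees in the order [1, 2, 3, 4, 5, 6, 7, 8, 9, 10] gives [2, 2, 2, 2, 2, 2, 2, 2, 2, 2]; set D = diag(2, 2, 2, 2, 2, 2, 2, 2, 2, 2) and form L = D - A. L is symmetric positive semidefinite, so every eigenvalue is real and nonnegative. The eigenvalues sum to 20, which equals trace(L) = 2|E|.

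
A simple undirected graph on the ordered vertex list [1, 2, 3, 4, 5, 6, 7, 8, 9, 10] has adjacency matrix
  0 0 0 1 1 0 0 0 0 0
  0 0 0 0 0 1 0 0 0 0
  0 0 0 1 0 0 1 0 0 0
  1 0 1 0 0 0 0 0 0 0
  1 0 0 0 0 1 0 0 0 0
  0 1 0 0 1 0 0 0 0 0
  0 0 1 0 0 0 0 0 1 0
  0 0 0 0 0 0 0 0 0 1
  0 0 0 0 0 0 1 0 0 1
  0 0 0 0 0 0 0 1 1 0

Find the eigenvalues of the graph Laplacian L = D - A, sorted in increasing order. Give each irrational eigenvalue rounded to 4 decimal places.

With the vertex order [1, 2, 3, 4, 5, 6, 7, 8, 9, 10], the degrees are [2, 1, 2, 2, 2, 2, 2, 1, 2, 2], giving D = diag(2, 1, 2, 2, 2, 2, 2, 1, 2, 2) and L = D - A. Diagonalising L (or applying a numerical eigensolver to the 10x10 matrix) gives the spectrum above. The single zero eigenvalue shows the graph is connected. The largest eigenvalue, 3.9021, is at most the vertex count 10.

[0, 0.0979, 0.3820, 0.8244, 1.3820, 2, 2.6180, 3.1756, 3.6180, 3.9021]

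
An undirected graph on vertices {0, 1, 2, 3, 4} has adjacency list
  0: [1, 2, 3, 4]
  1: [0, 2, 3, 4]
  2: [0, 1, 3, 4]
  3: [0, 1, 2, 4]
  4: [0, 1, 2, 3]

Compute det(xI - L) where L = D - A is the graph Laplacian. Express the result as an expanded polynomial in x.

x^5 - 20x^4 + 150x^3 - 500x^2 + 625x

Reading degrees in the order [0, 1, 2, 3, 4] gives [4, 4, 4, 4, 4]; set D = diag(4, 4, 4, 4, 4) and form L = D - A. L has integer entries, so p(x) = det(xI - L) has integer coefficients. Expanding the determinant yields x^5 - 20x^4 + 150x^3 - 500x^2 + 625x. The coefficient of x^4 equals -trace(L) = -20, matching the sum of degrees. The eigenvalues sum to 20, which equals trace(L) = 2|E|. By the matrix-tree theorem the graph has (1/5) * product of the nonzero eigenvalues = 125 spanning trees.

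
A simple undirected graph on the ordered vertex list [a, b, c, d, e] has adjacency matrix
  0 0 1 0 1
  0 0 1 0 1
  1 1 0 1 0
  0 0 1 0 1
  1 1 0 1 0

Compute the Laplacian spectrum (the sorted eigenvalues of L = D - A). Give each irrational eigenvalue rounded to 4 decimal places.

[0, 2, 2, 3, 5]

Reading degrees in the order [a, b, c, d, e] gives [2, 2, 3, 2, 3]; set D = diag(2, 2, 3, 2, 3) and form L = D - A. Since every row of L sums to 0, the all-ones vector is in the kernel and 0 is an eigenvalue. The single zero eigenvalue shows the graph is connected. The eigenvalues sum to 12, which equals trace(L) = 2|E|. The largest eigenvalue, 5, is at most the vertex count 5.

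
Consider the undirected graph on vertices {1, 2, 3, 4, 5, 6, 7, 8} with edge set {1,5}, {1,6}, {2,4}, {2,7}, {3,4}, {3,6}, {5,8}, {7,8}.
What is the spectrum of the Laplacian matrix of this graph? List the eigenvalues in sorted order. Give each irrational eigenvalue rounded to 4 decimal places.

Reading degrees in the order [1, 2, 3, 4, 5, 6, 7, 8] gives [2, 2, 2, 2, 2, 2, 2, 2]; set D = diag(2, 2, 2, 2, 2, 2, 2, 2) and form L = D - A. The multiplicity of 0 as a Laplacian eigenvalue equals the number of connected components. The single zero eigenvalue shows the graph is connected. The largest eigenvalue, 4, is at most the vertex count 8. There is one zero in the spectrum, matching the 1 component.

[0, 0.5858, 0.5858, 2, 2, 3.4142, 3.4142, 4]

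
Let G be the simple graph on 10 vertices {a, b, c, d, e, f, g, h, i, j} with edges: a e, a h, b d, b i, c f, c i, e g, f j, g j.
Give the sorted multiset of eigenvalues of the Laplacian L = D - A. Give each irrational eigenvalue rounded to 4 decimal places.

Each diagonal entry of L is the vertex degree and each off-diagonal entry is -1 where an edge is present, 0 otherwise; in the order [a, b, c, d, e, f, g, h, i, j] the diagonal is [2, 2, 2, 1, 2, 2, 2, 1, 2, 2]. L is symmetric positive semidefinite, so every eigenvalue is real and nonnegative. By the matrix-tree theorem the graph has (1/10) * product of the nonzero eigenvalues = 1 spanning tree. There is one zero in the spectrum, matching the 1 component.

[0, 0.0979, 0.3820, 0.8244, 1.3820, 2, 2.6180, 3.1756, 3.6180, 3.9021]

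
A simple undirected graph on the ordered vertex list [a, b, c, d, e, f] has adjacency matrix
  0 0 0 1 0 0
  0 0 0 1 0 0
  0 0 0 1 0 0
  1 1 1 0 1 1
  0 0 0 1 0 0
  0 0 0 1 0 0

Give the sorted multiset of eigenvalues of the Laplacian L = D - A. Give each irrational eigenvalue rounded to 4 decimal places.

With the vertex order [a, b, c, d, e, f], the degrees are [1, 1, 1, 5, 1, 1], giving D = diag(1, 1, 1, 5, 1, 1) and L = D - A. L is symmetric positive semidefinite, so every eigenvalue is real and nonnegative. There is one zero in the spectrum, matching the 1 component. The largest eigenvalue, 6, is at most the vertex count 6.

[0, 1, 1, 1, 1, 6]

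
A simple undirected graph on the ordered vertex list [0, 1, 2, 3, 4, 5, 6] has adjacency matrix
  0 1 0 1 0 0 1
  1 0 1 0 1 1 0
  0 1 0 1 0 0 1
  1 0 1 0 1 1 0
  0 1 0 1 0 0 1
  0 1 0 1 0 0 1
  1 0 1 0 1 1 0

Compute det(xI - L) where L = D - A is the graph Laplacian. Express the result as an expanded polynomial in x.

x^7 - 24x^6 + 234x^5 - 1192x^4 + 3357x^3 - 4968x^2 + 3024x

Reading degrees in the order [0, 1, 2, 3, 4, 5, 6] gives [3, 4, 3, 4, 3, 3, 4]; set D = diag(3, 4, 3, 4, 3, 3, 4) and form L = D - A. Computing det(xI - L) by cofactor expansion (or equivalently via sum-over-permutations) gives x^7 - 24x^6 + 234x^5 - 1192x^4 + 3357x^3 - 4968x^2 + 3024x. The coefficient of x^6 equals -trace(L) = -24, matching the sum of degrees. There is one zero in the spectrum, matching the 1 component. The eigenvalues sum to 24, which equals trace(L) = 2|E|.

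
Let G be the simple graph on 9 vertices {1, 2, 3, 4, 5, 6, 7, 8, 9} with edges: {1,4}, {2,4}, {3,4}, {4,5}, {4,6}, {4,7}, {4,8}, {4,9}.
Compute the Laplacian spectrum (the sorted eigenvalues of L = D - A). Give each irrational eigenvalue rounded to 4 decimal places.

[0, 1, 1, 1, 1, 1, 1, 1, 9]

Each diagonal entry of L is the vertex degree and each off-diagonal entry is -1 where an edge is present, 0 otherwise; in the order [1, 2, 3, 4, 5, 6, 7, 8, 9] the diagonal is [1, 1, 1, 8, 1, 1, 1, 1, 1]. Diagonalising L (or applying a numerical eigensolver to the 9x9 matrix) gives the spectrum above. The single zero eigenvalue shows the graph is connected. The eigenvalues sum to 16, which equals trace(L) = 2|E|.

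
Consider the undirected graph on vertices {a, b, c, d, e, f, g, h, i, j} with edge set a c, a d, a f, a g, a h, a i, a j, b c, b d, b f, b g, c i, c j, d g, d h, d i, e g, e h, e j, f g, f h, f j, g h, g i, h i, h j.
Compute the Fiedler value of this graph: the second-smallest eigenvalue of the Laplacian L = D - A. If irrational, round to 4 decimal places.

2.5713

Each diagonal entry of L is the vertex degree and each off-diagonal entry is -1 where an edge is present, 0 otherwise; in the order [a, b, c, d, e, f, g, h, i, j] the diagonal is [7, 4, 4, 5, 3, 5, 7, 7, 5, 5]. The smallest Laplacian eigenvalue is always 0. The next one, lambda_2 = 2.5713, measures how hard the graph is to disconnect: larger values mean better connectivity. There is one zero in the spectrum, matching the 1 component. The largest eigenvalue, 8.5335, is at most the vertex count 10.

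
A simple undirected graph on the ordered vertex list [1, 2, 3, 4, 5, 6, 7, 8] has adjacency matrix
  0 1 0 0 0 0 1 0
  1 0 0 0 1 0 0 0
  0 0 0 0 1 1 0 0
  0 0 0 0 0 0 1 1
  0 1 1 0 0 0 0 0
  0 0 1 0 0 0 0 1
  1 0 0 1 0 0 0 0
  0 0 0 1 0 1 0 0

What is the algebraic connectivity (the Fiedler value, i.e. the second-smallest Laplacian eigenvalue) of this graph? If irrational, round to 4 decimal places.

Each diagonal entry of L is the vertex degree and each off-diagonal entry is -1 where an edge is present, 0 otherwise; in the order [1, 2, 3, 4, 5, 6, 7, 8] the diagonal is [2, 2, 2, 2, 2, 2, 2, 2]. Computing the eigenvalues of L and sorting gives [0, 0.5858, 0.5858, 2, 2, 3.4142, 3.4142, 4]. The Fiedler value lambda_2 = 0.5858 is strictly positive, so the graph is connected. The eigenvalues sum to 16, which equals trace(L) = 2|E|.

0.5858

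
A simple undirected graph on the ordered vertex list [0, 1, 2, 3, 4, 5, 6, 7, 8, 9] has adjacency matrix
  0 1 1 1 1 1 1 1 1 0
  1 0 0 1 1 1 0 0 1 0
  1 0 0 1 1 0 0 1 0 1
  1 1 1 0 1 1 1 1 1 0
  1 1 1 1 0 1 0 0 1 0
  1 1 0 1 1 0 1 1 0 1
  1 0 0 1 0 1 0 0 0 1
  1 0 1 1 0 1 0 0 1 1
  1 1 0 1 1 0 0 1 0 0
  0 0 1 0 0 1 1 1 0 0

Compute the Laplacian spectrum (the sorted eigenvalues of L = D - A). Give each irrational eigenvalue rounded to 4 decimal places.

Reading degrees in the order [0, 1, 2, 3, 4, 5, 6, 7, 8, 9] gives [8, 5, 5, 8, 6, 7, 4, 6, 5, 4]; set D = diag(8, 5, 5, 8, 6, 7, 4, 6, 5, 4) and form L = D - A. Diagonalising L (or applying a numerical eigensolver to the 10x10 matrix) gives the spectrum above. The largest eigenvalue, 9.3072, is at most the vertex count 10. There is one zero in the spectrum, matching the 1 component.

[0, 2.9382, 4.0469, 5.2494, 5.4778, 6.4396, 6.8832, 8.6578, 9, 9.3072]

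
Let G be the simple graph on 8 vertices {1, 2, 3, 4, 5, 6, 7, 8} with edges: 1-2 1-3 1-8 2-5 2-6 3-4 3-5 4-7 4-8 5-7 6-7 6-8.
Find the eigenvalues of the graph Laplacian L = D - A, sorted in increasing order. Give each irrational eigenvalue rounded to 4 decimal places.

Reading degrees in the order [1, 2, 3, 4, 5, 6, 7, 8] gives [3, 3, 3, 3, 3, 3, 3, 3]; set D = diag(3, 3, 3, 3, 3, 3, 3, 3) and form L = D - A. The multiplicity of 0 as a Laplacian eigenvalue equals the number of connected components. The single zero eigenvalue shows the graph is connected. By the matrix-tree theorem the graph has (1/8) * product of the nonzero eigenvalues = 384 spanning trees. There is one zero in the spectrum, matching the 1 component.

[0, 2, 2, 2, 4, 4, 4, 6]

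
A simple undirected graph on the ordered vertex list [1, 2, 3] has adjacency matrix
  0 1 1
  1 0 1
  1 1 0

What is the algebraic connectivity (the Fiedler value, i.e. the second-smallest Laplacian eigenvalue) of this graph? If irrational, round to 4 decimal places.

3

With the vertex order [1, 2, 3], the degrees are [2, 2, 2], giving D = diag(2, 2, 2) and L = D - A. Computing the eigenvalues of L and sorting gives [0, 3, 3]. The Fiedler value lambda_2 = 3 is strictly positive, so the graph is connected. The largest eigenvalue, 3, is at most the vertex count 3. There is one zero in the spectrum, matching the 1 component.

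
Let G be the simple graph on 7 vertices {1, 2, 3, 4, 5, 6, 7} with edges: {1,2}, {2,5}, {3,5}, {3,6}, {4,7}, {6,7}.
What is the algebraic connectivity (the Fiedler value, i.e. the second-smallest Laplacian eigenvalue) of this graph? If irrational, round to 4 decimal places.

Reading degrees in the order [1, 2, 3, 4, 5, 6, 7] gives [1, 2, 2, 1, 2, 2, 2]; set D = diag(1, 2, 2, 1, 2, 2, 2) and form L = D - A. Computing the eigenvalues of L and sorting gives [0, 0.1981, 0.7530, 1.5550, 2.4450, 3.2470, 3.8019]. The Fiedler value lambda_2 = 0.1981 is strictly positive, so the graph is connected. The eigenvalues sum to 12, which equals trace(L) = 2|E|. By the matrix-tree theorem the graph has (1/7) * product of the nonzero eigenvalues = 1 spanning tree.

0.1981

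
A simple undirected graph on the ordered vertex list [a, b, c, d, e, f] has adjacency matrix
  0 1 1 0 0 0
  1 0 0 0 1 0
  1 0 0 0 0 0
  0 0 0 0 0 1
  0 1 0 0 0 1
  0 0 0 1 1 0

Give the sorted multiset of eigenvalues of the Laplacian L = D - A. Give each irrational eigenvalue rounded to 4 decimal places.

[0, 0.2679, 1, 2, 3, 3.7321]

With the vertex order [a, b, c, d, e, f], the degrees are [2, 2, 1, 1, 2, 2], giving D = diag(2, 2, 1, 1, 2, 2) and L = D - A. Diagonalising L (or applying a numerical eigensolver to the 6x6 matrix) gives the spectrum above. The single zero eigenvalue shows the graph is connected. There is one zero in the spectrum, matching the 1 component. The largest eigenvalue, 3.7321, is at most the vertex count 6.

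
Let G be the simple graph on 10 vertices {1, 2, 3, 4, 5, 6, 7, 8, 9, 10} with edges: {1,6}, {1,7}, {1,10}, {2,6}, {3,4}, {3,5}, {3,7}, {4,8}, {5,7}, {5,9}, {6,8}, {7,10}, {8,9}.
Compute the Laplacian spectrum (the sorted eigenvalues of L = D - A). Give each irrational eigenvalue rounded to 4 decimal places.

With the vertex order [1, 2, 3, 4, 5, 6, 7, 8, 9, 10], the degrees are [3, 1, 3, 2, 3, 3, 4, 3, 2, 2], giving D = diag(3, 1, 3, 2, 3, 3, 4, 3, 2, 2) and L = D - A. L is symmetric positive semidefinite, so every eigenvalue is real and nonnegative.

[0, 0.5808, 0.8617, 1.5858, 1.8212, 2.8148, 3.9161, 4.4142, 4.6216, 5.3838]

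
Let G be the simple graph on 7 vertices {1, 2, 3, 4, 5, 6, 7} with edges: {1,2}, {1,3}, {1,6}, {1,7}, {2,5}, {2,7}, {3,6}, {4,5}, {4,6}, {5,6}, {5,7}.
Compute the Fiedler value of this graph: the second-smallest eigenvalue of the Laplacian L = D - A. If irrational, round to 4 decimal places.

1.5858

With the vertex order [1, 2, 3, 4, 5, 6, 7], the degrees are [4, 3, 2, 2, 4, 4, 3], giving D = diag(4, 3, 2, 2, 4, 4, 3) and L = D - A. The sorted Laplacian eigenvalues are [0, 1.5858, 1.5858, 4, 4.4142, 4.4142, 6]; the algebraic connectivity is the second entry, 1.5858. The largest eigenvalue, 6, is at most the vertex count 7.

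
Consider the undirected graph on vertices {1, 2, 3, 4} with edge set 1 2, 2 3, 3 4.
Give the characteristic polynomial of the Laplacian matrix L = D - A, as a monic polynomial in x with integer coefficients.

x^4 - 6x^3 + 10x^2 - 4x

With the vertex order [1, 2, 3, 4], the degrees are [1, 2, 2, 1], giving D = diag(1, 2, 2, 1) and L = D - A. L has integer entries, so p(x) = det(xI - L) has integer coefficients. Expanding the determinant yields x^4 - 6x^3 + 10x^2 - 4x. The coefficient of x^3 equals -trace(L) = -6, matching the sum of degrees. There is one zero in the spectrum, matching the 1 component. By the matrix-tree theorem the graph has (1/4) * product of the nonzero eigenvalues = 1 spanning tree.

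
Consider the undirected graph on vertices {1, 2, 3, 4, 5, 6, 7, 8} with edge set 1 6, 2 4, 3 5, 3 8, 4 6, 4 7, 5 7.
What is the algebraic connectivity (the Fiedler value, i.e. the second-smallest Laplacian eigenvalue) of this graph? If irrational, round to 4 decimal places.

Each diagonal entry of L is the vertex degree and each off-diagonal entry is -1 where an edge is present, 0 otherwise; in the order [1, 2, 3, 4, 5, 6, 7, 8] the diagonal is [1, 1, 2, 3, 2, 2, 2, 1]. Computing the eigenvalues of L and sorting gives [0, 0.1864, 0.5858, 1, 2, 2.4707, 3.4142, 4.3429]. The Fiedler value lambda_2 = 0.1864 is strictly positive, so the graph is connected. The largest eigenvalue, 4.3429, is at most the vertex count 8.

0.1864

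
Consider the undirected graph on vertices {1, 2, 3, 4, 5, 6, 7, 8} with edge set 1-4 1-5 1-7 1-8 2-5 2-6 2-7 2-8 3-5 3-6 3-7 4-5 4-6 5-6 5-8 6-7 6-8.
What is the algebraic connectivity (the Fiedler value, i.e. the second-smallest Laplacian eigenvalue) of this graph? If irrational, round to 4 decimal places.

2.4757

With the vertex order [1, 2, 3, 4, 5, 6, 7, 8], the degrees are [4, 4, 3, 3, 6, 6, 4, 4], giving D = diag(4, 4, 3, 3, 6, 6, 4, 4) and L = D - A. The sorted Laplacian eigenvalues are [0, 2.4757, 3, 4, 4.2077, 5.7923, 7, 7.5243]; the algebraic connectivity is the second entry, 2.4757. There is one zero in the spectrum, matching the 1 component.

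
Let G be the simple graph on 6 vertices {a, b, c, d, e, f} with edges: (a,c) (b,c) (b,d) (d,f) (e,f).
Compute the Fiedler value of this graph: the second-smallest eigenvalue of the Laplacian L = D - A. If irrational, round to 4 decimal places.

Reading degrees in the order [a, b, c, d, e, f] gives [1, 2, 2, 2, 1, 2]; set D = diag(1, 2, 2, 2, 1, 2) and form L = D - A. Computing the eigenvalues of L and sorting gives [0, 0.2679, 1, 2, 3, 3.7321]. The Fiedler value lambda_2 = 0.2679 is strictly positive, so the graph is connected.

0.2679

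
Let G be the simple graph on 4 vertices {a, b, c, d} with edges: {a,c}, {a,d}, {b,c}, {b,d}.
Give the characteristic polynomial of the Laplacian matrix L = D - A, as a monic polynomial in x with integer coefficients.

Reading degrees in the order [a, b, c, d] gives [2, 2, 2, 2]; set D = diag(2, 2, 2, 2) and form L = D - A. L has integer entries, so p(x) = det(xI - L) has integer coefficients. Expanding the determinant yields x^4 - 8x^3 + 20x^2 - 16x. Since p(0) = det(-L) = 0, x divides p(x). There is one zero in the spectrum, matching the 1 component.

x^4 - 8x^3 + 20x^2 - 16x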